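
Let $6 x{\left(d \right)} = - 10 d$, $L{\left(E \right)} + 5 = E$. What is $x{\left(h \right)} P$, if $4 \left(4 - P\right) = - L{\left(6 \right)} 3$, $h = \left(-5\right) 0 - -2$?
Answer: $- \frac{95}{6} \approx -15.833$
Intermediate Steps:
$L{\left(E \right)} = -5 + E$
$h = 2$ ($h = 0 + 2 = 2$)
$P = \frac{19}{4}$ ($P = 4 - \frac{- (-5 + 6) 3}{4} = 4 - \frac{\left(-1\right) 1 \cdot 3}{4} = 4 - \frac{\left(-1\right) 3}{4} = 4 - - \frac{3}{4} = 4 + \frac{3}{4} = \frac{19}{4} \approx 4.75$)
$x{\left(d \right)} = - \frac{5 d}{3}$ ($x{\left(d \right)} = \frac{\left(-10\right) d}{6} = - \frac{5 d}{3}$)
$x{\left(h \right)} P = \left(- \frac{5}{3}\right) 2 \cdot \frac{19}{4} = \left(- \frac{10}{3}\right) \frac{19}{4} = - \frac{95}{6}$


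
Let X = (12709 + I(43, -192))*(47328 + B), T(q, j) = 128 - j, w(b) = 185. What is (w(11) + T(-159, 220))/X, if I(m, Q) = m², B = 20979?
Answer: 31/331471102 ≈ 9.3522e-8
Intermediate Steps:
X = 994413306 (X = (12709 + 43²)*(47328 + 20979) = (12709 + 1849)*68307 = 14558*68307 = 994413306)
(w(11) + T(-159, 220))/X = (185 + (128 - 1*220))/994413306 = (185 + (128 - 220))*(1/994413306) = (185 - 92)*(1/994413306) = 93*(1/994413306) = 31/331471102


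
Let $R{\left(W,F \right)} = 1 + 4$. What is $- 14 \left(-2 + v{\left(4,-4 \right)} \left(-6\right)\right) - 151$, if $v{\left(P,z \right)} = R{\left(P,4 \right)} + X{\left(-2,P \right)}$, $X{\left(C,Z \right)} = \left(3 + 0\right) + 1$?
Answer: $633$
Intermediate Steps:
$X{\left(C,Z \right)} = 4$ ($X{\left(C,Z \right)} = 3 + 1 = 4$)
$R{\left(W,F \right)} = 5$
$v{\left(P,z \right)} = 9$ ($v{\left(P,z \right)} = 5 + 4 = 9$)
$- 14 \left(-2 + v{\left(4,-4 \right)} \left(-6\right)\right) - 151 = - 14 \left(-2 + 9 \left(-6\right)\right) - 151 = - 14 \left(-2 - 54\right) - 151 = \left(-14\right) \left(-56\right) - 151 = 784 - 151 = 633$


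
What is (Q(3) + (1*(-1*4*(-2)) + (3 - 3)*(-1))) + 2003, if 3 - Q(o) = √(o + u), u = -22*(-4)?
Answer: 2014 - √91 ≈ 2004.5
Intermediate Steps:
u = 88
Q(o) = 3 - √(88 + o) (Q(o) = 3 - √(o + 88) = 3 - √(88 + o))
(Q(3) + (1*(-1*4*(-2)) + (3 - 3)*(-1))) + 2003 = ((3 - √(88 + 3)) + (1*(-1*4*(-2)) + (3 - 3)*(-1))) + 2003 = ((3 - √91) + (1*(-4*(-2)) + 0*(-1))) + 2003 = ((3 - √91) + (1*8 + 0)) + 2003 = ((3 - √91) + (8 + 0)) + 2003 = ((3 - √91) + 8) + 2003 = (11 - √91) + 2003 = 2014 - √91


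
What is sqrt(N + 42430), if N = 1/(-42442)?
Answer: 3*sqrt(8492238921342)/42442 ≈ 205.99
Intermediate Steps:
N = -1/42442 ≈ -2.3562e-5
sqrt(N + 42430) = sqrt(-1/42442 + 42430) = sqrt(1800814059/42442) = 3*sqrt(8492238921342)/42442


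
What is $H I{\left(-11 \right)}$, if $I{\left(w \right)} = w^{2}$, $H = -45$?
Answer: $-5445$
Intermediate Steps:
$H I{\left(-11 \right)} = - 45 \left(-11\right)^{2} = \left(-45\right) 121 = -5445$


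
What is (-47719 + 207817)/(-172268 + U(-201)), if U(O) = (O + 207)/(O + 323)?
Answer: -9765978/10508345 ≈ -0.92935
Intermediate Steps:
U(O) = (207 + O)/(323 + O)
(-47719 + 207817)/(-172268 + U(-201)) = (-47719 + 207817)/(-172268 + (207 - 201)/(323 - 201)) = 160098/(-172268 + 6/122) = 160098/(-172268 + (1/122)*6) = 160098/(-172268 + 3/61) = 160098/(-10508345/61) = 160098*(-61/10508345) = -9765978/10508345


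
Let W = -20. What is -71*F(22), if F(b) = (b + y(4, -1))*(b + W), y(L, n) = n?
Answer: -2982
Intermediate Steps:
F(b) = (-1 + b)*(-20 + b) (F(b) = (b - 1)*(b - 20) = (-1 + b)*(-20 + b))
-71*F(22) = -71*(20 + 22² - 21*22) = -71*(20 + 484 - 462) = -71*42 = -2982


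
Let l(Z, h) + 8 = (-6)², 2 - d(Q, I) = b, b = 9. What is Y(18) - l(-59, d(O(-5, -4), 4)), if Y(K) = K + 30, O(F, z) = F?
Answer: 20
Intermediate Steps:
d(Q, I) = -7 (d(Q, I) = 2 - 1*9 = 2 - 9 = -7)
Y(K) = 30 + K
l(Z, h) = 28 (l(Z, h) = -8 + (-6)² = -8 + 36 = 28)
Y(18) - l(-59, d(O(-5, -4), 4)) = (30 + 18) - 1*28 = 48 - 28 = 20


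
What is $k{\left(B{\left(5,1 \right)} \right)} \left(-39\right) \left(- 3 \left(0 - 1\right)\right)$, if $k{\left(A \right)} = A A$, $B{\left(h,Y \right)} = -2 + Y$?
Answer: $-117$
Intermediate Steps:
$k{\left(A \right)} = A^{2}$
$k{\left(B{\left(5,1 \right)} \right)} \left(-39\right) \left(- 3 \left(0 - 1\right)\right) = \left(-2 + 1\right)^{2} \left(-39\right) \left(- 3 \left(0 - 1\right)\right) = \left(-1\right)^{2} \left(-39\right) \left(\left(-3\right) \left(-1\right)\right) = 1 \left(-39\right) 3 = \left(-39\right) 3 = -117$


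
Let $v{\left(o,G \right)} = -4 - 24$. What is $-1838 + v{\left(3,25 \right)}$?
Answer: $-1866$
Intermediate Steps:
$v{\left(o,G \right)} = -28$ ($v{\left(o,G \right)} = -4 - 24 = -28$)
$-1838 + v{\left(3,25 \right)} = -1838 - 28 = -1866$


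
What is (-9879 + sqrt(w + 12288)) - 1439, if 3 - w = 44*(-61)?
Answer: -11318 + 5*sqrt(599) ≈ -11196.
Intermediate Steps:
w = 2687 (w = 3 - 44*(-61) = 3 - 1*(-2684) = 3 + 2684 = 2687)
(-9879 + sqrt(w + 12288)) - 1439 = (-9879 + sqrt(2687 + 12288)) - 1439 = (-9879 + sqrt(14975)) - 1439 = (-9879 + 5*sqrt(599)) - 1439 = -11318 + 5*sqrt(599)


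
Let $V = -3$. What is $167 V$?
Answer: $-501$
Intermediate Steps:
$167 V = 167 \left(-3\right) = -501$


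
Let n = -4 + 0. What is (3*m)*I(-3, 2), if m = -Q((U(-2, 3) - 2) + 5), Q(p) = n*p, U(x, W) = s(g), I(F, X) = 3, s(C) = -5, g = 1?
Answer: -72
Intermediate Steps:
U(x, W) = -5
n = -4
Q(p) = -4*p
m = -8 (m = -(-4)*((-5 - 2) + 5) = -(-4)*(-7 + 5) = -(-4)*(-2) = -1*8 = -8)
(3*m)*I(-3, 2) = (3*(-8))*3 = -24*3 = -72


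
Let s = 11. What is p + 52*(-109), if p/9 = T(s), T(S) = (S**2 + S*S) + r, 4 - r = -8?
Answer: -3382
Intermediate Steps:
r = 12 (r = 4 - 1*(-8) = 4 + 8 = 12)
T(S) = 12 + 2*S**2 (T(S) = (S**2 + S*S) + 12 = (S**2 + S**2) + 12 = 2*S**2 + 12 = 12 + 2*S**2)
p = 2286 (p = 9*(12 + 2*11**2) = 9*(12 + 2*121) = 9*(12 + 242) = 9*254 = 2286)
p + 52*(-109) = 2286 + 52*(-109) = 2286 - 5668 = -3382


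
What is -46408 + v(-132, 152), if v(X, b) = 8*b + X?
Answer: -45324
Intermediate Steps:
v(X, b) = X + 8*b
-46408 + v(-132, 152) = -46408 + (-132 + 8*152) = -46408 + (-132 + 1216) = -46408 + 1084 = -45324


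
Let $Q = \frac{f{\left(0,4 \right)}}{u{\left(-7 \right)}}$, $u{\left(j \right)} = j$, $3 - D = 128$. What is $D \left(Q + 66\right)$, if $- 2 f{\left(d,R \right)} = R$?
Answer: $- \frac{58000}{7} \approx -8285.7$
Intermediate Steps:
$D = -125$ ($D = 3 - 128 = -125$)
$f{\left(d,R \right)} = - \frac{R}{2}$
$Q = \frac{2}{7}$ ($Q = \frac{\left(- \frac{1}{2}\right) 4}{-7} = \left(-2\right) \left(- \frac{1}{7}\right) = \frac{2}{7} \approx 0.28571$)
$D \left(Q + 66\right) = - 125 \left(\frac{2}{7} + 66\right) = \left(-125\right) \frac{464}{7} = - \frac{58000}{7}$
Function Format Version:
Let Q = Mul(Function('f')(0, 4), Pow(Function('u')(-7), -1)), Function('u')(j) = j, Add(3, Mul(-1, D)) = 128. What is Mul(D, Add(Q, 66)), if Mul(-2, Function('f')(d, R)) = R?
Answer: Rational(-58000, 7) ≈ -8285.7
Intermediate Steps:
D = -125 (D = Add(3, Mul(-1, 128)) = Add(3, -128) = -125)
Function('f')(d, R) = Mul(Rational(-1, 2), R)
Q = Rational(2, 7) (Q = Mul(Mul(Rational(-1, 2), 4), Pow(-7, -1)) = Mul(-2, Rational(-1, 7)) = Rational(2, 7) ≈ 0.28571)
Mul(D, Add(Q, 66)) = Mul(-125, Add(Rational(2, 7), 66)) = Mul(-125, Rational(464, 7)) = Rational(-58000, 7)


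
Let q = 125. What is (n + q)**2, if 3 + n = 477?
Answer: 358801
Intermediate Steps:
n = 474 (n = -3 + 477 = 474)
(n + q)**2 = (474 + 125)**2 = 599**2 = 358801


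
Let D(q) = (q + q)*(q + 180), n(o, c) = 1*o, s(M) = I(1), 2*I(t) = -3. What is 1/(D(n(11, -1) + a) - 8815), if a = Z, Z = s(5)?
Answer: -2/10429 ≈ -0.00019177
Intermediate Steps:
I(t) = -3/2 (I(t) = (½)*(-3) = -3/2)
s(M) = -3/2
Z = -3/2 ≈ -1.5000
n(o, c) = o
a = -3/2 ≈ -1.5000
D(q) = 2*q*(180 + q) (D(q) = (2*q)*(180 + q) = 2*q*(180 + q))
1/(D(n(11, -1) + a) - 8815) = 1/(2*(11 - 3/2)*(180 + (11 - 3/2)) - 8815) = 1/(2*(19/2)*(180 + 19/2) - 8815) = 1/(2*(19/2)*(379/2) - 8815) = 1/(7201/2 - 8815) = 1/(-10429/2) = -2/10429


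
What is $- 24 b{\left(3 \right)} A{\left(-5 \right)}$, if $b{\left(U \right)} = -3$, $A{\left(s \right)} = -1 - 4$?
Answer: $-360$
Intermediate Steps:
$A{\left(s \right)} = -5$ ($A{\left(s \right)} = -1 - 4 = -5$)
$- 24 b{\left(3 \right)} A{\left(-5 \right)} = \left(-24\right) \left(-3\right) \left(-5\right) = 72 \left(-5\right) = -360$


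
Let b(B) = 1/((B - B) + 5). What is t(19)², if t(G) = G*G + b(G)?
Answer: 3261636/25 ≈ 1.3047e+5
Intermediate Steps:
b(B) = ⅕ (b(B) = 1/(0 + 5) = 1/5 = ⅕)
t(G) = ⅕ + G² (t(G) = G*G + ⅕ = G² + ⅕ = ⅕ + G²)
t(19)² = (⅕ + 19²)² = (⅕ + 361)² = (1806/5)² = 3261636/25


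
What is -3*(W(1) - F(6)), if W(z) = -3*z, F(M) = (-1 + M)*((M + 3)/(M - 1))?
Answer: 36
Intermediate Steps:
F(M) = 3 + M (F(M) = (-1 + M)*((3 + M)/(-1 + M)) = 3 + M)
-3*(W(1) - F(6)) = -3*(-3*1 - (3 + 6)) = -3*(-3 - 1*9) = -3*(-3 - 9) = -3*(-12) = 36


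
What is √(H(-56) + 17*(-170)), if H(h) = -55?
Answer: I*√2945 ≈ 54.268*I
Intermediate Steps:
√(H(-56) + 17*(-170)) = √(-55 + 17*(-170)) = √(-55 - 2890) = √(-2945) = I*√2945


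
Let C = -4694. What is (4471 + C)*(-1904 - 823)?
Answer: 608121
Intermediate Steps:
(4471 + C)*(-1904 - 823) = (4471 - 4694)*(-1904 - 823) = -223*(-2727) = 608121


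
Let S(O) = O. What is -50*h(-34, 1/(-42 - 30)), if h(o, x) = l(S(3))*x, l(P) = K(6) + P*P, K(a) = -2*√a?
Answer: 25/4 - 25*√6/18 ≈ 2.8479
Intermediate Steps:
l(P) = P² - 2*√6 (l(P) = -2*√6 + P*P = -2*√6 + P² = P² - 2*√6)
h(o, x) = x*(9 - 2*√6) (h(o, x) = (3² - 2*√6)*x = (9 - 2*√6)*x = x*(9 - 2*√6))
-50*h(-34, 1/(-42 - 30)) = -50*(9 - 2*√6)/(-42 - 30) = -50*(9 - 2*√6)/(-72) = -(-25)*(9 - 2*√6)/36 = -50*(-⅛ + √6/36) = 25/4 - 25*√6/18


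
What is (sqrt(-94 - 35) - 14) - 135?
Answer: -149 + I*sqrt(129) ≈ -149.0 + 11.358*I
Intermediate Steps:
(sqrt(-94 - 35) - 14) - 135 = (sqrt(-129) - 14) - 135 = (I*sqrt(129) - 14) - 135 = (-14 + I*sqrt(129)) - 135 = -149 + I*sqrt(129)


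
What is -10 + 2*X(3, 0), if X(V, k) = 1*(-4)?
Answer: -18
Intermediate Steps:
X(V, k) = -4
-10 + 2*X(3, 0) = -10 + 2*(-4) = -10 - 8 = -18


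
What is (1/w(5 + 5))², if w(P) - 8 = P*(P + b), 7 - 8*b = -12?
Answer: 16/277729 ≈ 5.7610e-5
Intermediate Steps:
b = 19/8 (b = 7/8 - ⅛*(-12) = 7/8 + 3/2 = 19/8 ≈ 2.3750)
w(P) = 8 + P*(19/8 + P) (w(P) = 8 + P*(P + 19/8) = 8 + P*(19/8 + P))
(1/w(5 + 5))² = (1/(8 + (5 + 5)² + 19*(5 + 5)/8))² = (1/(8 + 10² + (19/8)*10))² = (1/(8 + 100 + 95/4))² = (1/(527/4))² = (4/527)² = 16/277729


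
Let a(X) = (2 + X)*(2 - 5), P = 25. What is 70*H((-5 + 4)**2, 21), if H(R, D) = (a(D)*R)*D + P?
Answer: -99680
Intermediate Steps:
a(X) = -6 - 3*X (a(X) = (2 + X)*(-3) = -6 - 3*X)
H(R, D) = 25 + D*R*(-6 - 3*D) (H(R, D) = ((-6 - 3*D)*R)*D + 25 = (R*(-6 - 3*D))*D + 25 = D*R*(-6 - 3*D) + 25 = 25 + D*R*(-6 - 3*D))
70*H((-5 + 4)**2, 21) = 70*(25 - 3*21*(-5 + 4)**2*(2 + 21)) = 70*(25 - 3*21*(-1)**2*23) = 70*(25 - 3*21*1*23) = 70*(25 - 1449) = 70*(-1424) = -99680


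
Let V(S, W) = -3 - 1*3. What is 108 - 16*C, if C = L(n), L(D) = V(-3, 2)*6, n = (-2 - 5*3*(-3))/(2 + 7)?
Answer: 684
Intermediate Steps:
V(S, W) = -6 (V(S, W) = -3 - 3 = -6)
n = 43/9 (n = (-2 - 15*(-3))/9 = (-2 + 45)*(⅑) = 43*(⅑) = 43/9 ≈ 4.7778)
L(D) = -36 (L(D) = -6*6 = -36)
C = -36
108 - 16*C = 108 - 16*(-36) = 108 + 576 = 684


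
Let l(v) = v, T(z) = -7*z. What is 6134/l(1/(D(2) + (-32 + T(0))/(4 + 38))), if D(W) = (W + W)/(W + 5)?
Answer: -24536/21 ≈ -1168.4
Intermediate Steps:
D(W) = 2*W/(5 + W) (D(W) = (2*W)/(5 + W) = 2*W/(5 + W))
6134/l(1/(D(2) + (-32 + T(0))/(4 + 38))) = 6134/(1/(2*2/(5 + 2) + (-32 - 7*0)/(4 + 38))) = 6134/(1/(2*2/7 + (-32 + 0)/42)) = 6134/(1/(2*2*(⅐) - 32*1/42)) = 6134/(1/(4/7 - 16/21)) = 6134/(1/(-4/21)) = 6134/(-21/4) = 6134*(-4/21) = -24536/21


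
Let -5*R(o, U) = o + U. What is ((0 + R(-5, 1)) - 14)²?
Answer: 4356/25 ≈ 174.24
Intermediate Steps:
R(o, U) = -U/5 - o/5 (R(o, U) = -(o + U)/5 = -(U + o)/5 = -U/5 - o/5)
((0 + R(-5, 1)) - 14)² = ((0 + (-⅕*1 - ⅕*(-5))) - 14)² = ((0 + (-⅕ + 1)) - 14)² = ((0 + ⅘) - 14)² = (⅘ - 14)² = (-66/5)² = 4356/25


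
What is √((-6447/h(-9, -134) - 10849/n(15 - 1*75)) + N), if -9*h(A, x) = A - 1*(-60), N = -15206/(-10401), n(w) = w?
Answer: √458536979051115/589390 ≈ 36.332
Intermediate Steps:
N = 15206/10401 (N = -15206*(-1/10401) = 15206/10401 ≈ 1.4620)
h(A, x) = -20/3 - A/9 (h(A, x) = -(A - 1*(-60))/9 = -(A + 60)/9 = -(60 + A)/9 = -20/3 - A/9)
√((-6447/h(-9, -134) - 10849/n(15 - 1*75)) + N) = √((-6447/(-20/3 - ⅑*(-9)) - 10849/(15 - 1*75)) + 15206/10401) = √((-6447/(-20/3 + 1) - 10849/(15 - 75)) + 15206/10401) = √((-6447/(-17/3) - 10849/(-60)) + 15206/10401) = √((-6447*(-3/17) - 10849*(-1/60)) + 15206/10401) = √((19341/17 + 10849/60) + 15206/10401) = √(1344893/1020 + 15206/10401) = √(1555971357/1178780) = √458536979051115/589390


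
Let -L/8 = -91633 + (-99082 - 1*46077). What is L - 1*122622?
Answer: 1771714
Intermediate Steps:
L = 1894336 (L = -8*(-91633 + (-99082 - 1*46077)) = -8*(-91633 + (-99082 - 46077)) = -8*(-91633 - 145159) = -8*(-236792) = 1894336)
L - 1*122622 = 1894336 - 1*122622 = 1894336 - 122622 = 1771714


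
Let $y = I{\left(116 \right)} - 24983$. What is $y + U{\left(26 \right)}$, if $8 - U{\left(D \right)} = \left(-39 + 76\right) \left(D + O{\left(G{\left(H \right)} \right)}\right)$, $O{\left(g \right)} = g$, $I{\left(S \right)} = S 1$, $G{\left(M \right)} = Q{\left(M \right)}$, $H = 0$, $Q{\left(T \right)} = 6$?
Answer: $-26043$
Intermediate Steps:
$G{\left(M \right)} = 6$
$I{\left(S \right)} = S$
$y = -24867$ ($y = 116 - 24983 = -24867$)
$U{\left(D \right)} = -214 - 37 D$ ($U{\left(D \right)} = 8 - \left(-39 + 76\right) \left(D + 6\right) = 8 - 37 \left(6 + D\right) = 8 - \left(222 + 37 D\right) = -214 - 37 D$)
$y + U{\left(26 \right)} = -24867 - 1176 = -26043$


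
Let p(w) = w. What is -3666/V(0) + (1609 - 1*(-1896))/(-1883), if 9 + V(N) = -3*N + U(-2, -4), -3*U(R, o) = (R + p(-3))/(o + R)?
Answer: 123670069/314461 ≈ 393.28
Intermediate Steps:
U(R, o) = -(-3 + R)/(3*(R + o)) (U(R, o) = -(R - 3)/(3*(o + R)) = -(-3 + R)/(3*(R + o)))
V(N) = -167/18 - 3*N (V(N) = -9 + (-3*N + (1 - ⅓*(-2))/(-2 - 4)) = -9 + (-3*N + (1 + ⅔)/(-6)) = -9 + (-3*N - ⅙*5/3) = -9 + (-3*N - 5/18) = -9 + (-5/18 - 3*N) = -167/18 - 3*N)
-3666/V(0) + (1609 - 1*(-1896))/(-1883) = -3666/(-167/18 - 3*0) + (1609 - 1*(-1896))/(-1883) = -3666/(-167/18 + 0) + (1609 + 1896)*(-1/1883) = -3666/(-167/18) + 3505*(-1/1883) = -3666*(-18/167) - 3505/1883 = 65988/167 - 3505/1883 = 123670069/314461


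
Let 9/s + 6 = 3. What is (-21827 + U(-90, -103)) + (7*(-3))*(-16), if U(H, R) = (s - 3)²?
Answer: -21455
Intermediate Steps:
s = -3 (s = 9/(-6 + 3) = 9/(-3) = 9*(-⅓) = -3)
U(H, R) = 36 (U(H, R) = (-3 - 3)² = (-6)² = 36)
(-21827 + U(-90, -103)) + (7*(-3))*(-16) = (-21827 + 36) + (7*(-3))*(-16) = -21791 - 21*(-16) = -21791 + 336 = -21455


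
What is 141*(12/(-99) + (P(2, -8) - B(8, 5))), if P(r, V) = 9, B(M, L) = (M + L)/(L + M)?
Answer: 12220/11 ≈ 1110.9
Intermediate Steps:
B(M, L) = 1 (B(M, L) = (L + M)/(L + M) = 1)
141*(12/(-99) + (P(2, -8) - B(8, 5))) = 141*(12/(-99) + (9 - 1*1)) = 141*(12*(-1/99) + (9 - 1)) = 141*(-4/33 + 8) = 141*(260/33) = 12220/11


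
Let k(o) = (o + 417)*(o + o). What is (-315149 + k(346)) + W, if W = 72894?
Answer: 285741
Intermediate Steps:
k(o) = 2*o*(417 + o) (k(o) = (417 + o)*(2*o) = 2*o*(417 + o))
(-315149 + k(346)) + W = (-315149 + 2*346*(417 + 346)) + 72894 = (-315149 + 2*346*763) + 72894 = (-315149 + 527996) + 72894 = 212847 + 72894 = 285741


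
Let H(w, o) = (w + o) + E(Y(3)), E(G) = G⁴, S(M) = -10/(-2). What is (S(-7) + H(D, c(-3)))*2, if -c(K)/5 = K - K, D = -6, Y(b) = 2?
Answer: 30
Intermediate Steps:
S(M) = 5 (S(M) = -10*(-½) = 5)
c(K) = 0 (c(K) = -5*(K - K) = -5*0 = 0)
H(w, o) = 16 + o + w (H(w, o) = (w + o) + 2⁴ = (o + w) + 16 = 16 + o + w)
(S(-7) + H(D, c(-3)))*2 = (5 + (16 + 0 - 6))*2 = (5 + 10)*2 = 15*2 = 30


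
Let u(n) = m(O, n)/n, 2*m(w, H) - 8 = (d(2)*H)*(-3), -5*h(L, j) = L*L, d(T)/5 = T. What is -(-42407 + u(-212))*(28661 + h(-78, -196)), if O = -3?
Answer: 308523168107/265 ≈ 1.1642e+9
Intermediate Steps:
d(T) = 5*T
h(L, j) = -L**2/5 (h(L, j) = -L*L/5 = -L**2/5)
m(w, H) = 4 - 15*H (m(w, H) = 4 + (((5*2)*H)*(-3))/2 = 4 + ((10*H)*(-3))/2 = 4 + (-30*H)/2 = 4 - 15*H)
u(n) = (4 - 15*n)/n
-(-42407 + u(-212))*(28661 + h(-78, -196)) = -(-42407 + (-15 + 4/(-212)))*(28661 - 1/5*(-78)**2) = -(-42407 + (-15 + 4*(-1/212)))*(28661 - 1/5*6084) = -(-42407 + (-15 - 1/53))*(28661 - 6084/5) = -(-42407 - 796/53)*137221/5 = -(-2248367)*137221/(53*5) = -1*(-308523168107/265) = 308523168107/265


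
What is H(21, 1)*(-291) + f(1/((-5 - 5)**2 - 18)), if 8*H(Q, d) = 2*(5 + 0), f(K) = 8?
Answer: -1423/4 ≈ -355.75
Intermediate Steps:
H(Q, d) = 5/4 (H(Q, d) = (2*(5 + 0))/8 = (2*5)/8 = (1/8)*10 = 5/4)
H(21, 1)*(-291) + f(1/((-5 - 5)**2 - 18)) = (5/4)*(-291) + 8 = -1455/4 + 8 = -1423/4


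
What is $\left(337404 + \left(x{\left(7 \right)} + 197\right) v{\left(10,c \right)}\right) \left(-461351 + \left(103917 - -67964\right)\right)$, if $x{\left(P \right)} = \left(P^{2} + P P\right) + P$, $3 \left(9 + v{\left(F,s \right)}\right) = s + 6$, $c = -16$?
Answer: $-96590156620$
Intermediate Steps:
$v{\left(F,s \right)} = -7 + \frac{s}{3}$ ($v{\left(F,s \right)} = -9 + \frac{s + 6}{3} = -9 + \frac{6 + s}{3} = -9 + \left(2 + \frac{s}{3}\right) = -7 + \frac{s}{3}$)
$x{\left(P \right)} = P + 2 P^{2}$ ($x{\left(P \right)} = \left(P^{2} + P^{2}\right) + P = 2 P^{2} + P = P + 2 P^{2}$)
$\left(337404 + \left(x{\left(7 \right)} + 197\right) v{\left(10,c \right)}\right) \left(-461351 + \left(103917 - -67964\right)\right) = \left(337404 + \left(7 \left(1 + 2 \cdot 7\right) + 197\right) \left(-7 + \frac{1}{3} \left(-16\right)\right)\right) \left(-461351 + \left(103917 - -67964\right)\right) = \left(337404 + \left(7 \left(1 + 14\right) + 197\right) \left(-7 - \frac{16}{3}\right)\right) \left(-461351 + \left(103917 + 67964\right)\right) = \left(337404 + \left(7 \cdot 15 + 197\right) \left(- \frac{37}{3}\right)\right) \left(-461351 + 171881\right) = \left(337404 + \left(105 + 197\right) \left(- \frac{37}{3}\right)\right) \left(-289470\right) = \left(337404 + 302 \left(- \frac{37}{3}\right)\right) \left(-289470\right) = \left(337404 - \frac{11174}{3}\right) \left(-289470\right) = \frac{1001038}{3} \left(-289470\right) = -96590156620$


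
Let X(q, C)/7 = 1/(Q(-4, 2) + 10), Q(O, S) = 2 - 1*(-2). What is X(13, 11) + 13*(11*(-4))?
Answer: -1143/2 ≈ -571.50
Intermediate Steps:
Q(O, S) = 4 (Q(O, S) = 2 + 2 = 4)
X(q, C) = ½ (X(q, C) = 7/(4 + 10) = 7/14 = 7*(1/14) = ½)
X(13, 11) + 13*(11*(-4)) = ½ + 13*(11*(-4)) = ½ + 13*(-44) = ½ - 572 = -1143/2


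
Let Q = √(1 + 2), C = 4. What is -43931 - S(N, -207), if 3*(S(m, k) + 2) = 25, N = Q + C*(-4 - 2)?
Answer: -131812/3 ≈ -43937.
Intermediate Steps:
Q = √3 ≈ 1.7320
N = -24 + √3 (N = √3 + 4*(-4 - 2) = √3 + 4*(-6) = √3 - 24 = -24 + √3 ≈ -22.268)
S(m, k) = 19/3 (S(m, k) = -2 + (⅓)*25 = -2 + 25/3 = 19/3)
-43931 - S(N, -207) = -43931 - 1*19/3 = -43931 - 19/3 = -131812/3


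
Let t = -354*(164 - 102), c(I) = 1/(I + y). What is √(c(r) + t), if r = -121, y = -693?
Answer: I*√14542657822/814 ≈ 148.15*I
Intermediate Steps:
c(I) = 1/(-693 + I) (c(I) = 1/(I - 693) = 1/(-693 + I))
t = -21948 (t = -354*62 = -21948)
√(c(r) + t) = √(1/(-693 - 121) - 21948) = √(1/(-814) - 21948) = √(-1/814 - 21948) = √(-17865673/814) = I*√14542657822/814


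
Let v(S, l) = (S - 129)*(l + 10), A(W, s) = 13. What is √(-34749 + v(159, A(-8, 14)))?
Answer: I*√34059 ≈ 184.55*I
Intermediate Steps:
v(S, l) = (-129 + S)*(10 + l)
√(-34749 + v(159, A(-8, 14))) = √(-34749 + (-1290 - 129*13 + 10*159 + 159*13)) = √(-34749 + (-1290 - 1677 + 1590 + 2067)) = √(-34749 + 690) = √(-34059) = I*√34059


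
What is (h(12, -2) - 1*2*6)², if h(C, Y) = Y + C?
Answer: 4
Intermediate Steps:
h(C, Y) = C + Y
(h(12, -2) - 1*2*6)² = ((12 - 2) - 1*2*6)² = (10 - 2*6)² = (10 - 12)² = (-2)² = 4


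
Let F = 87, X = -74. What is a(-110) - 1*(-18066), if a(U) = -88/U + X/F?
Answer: 7858688/435 ≈ 18066.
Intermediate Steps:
a(U) = -74/87 - 88/U (a(U) = -88/U - 74/87 = -74/87 - 88/U)
a(-110) - 1*(-18066) = (-74/87 - 88/(-110)) - 1*(-18066) = (-74/87 - 88*(-1/110)) + 18066 = (-74/87 + ⅘) + 18066 = -22/435 + 18066 = 7858688/435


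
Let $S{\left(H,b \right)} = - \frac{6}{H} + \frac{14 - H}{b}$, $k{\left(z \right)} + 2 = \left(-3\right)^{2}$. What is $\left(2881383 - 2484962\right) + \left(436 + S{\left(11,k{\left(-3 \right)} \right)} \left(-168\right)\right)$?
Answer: $\frac{4365643}{11} \approx 3.9688 \cdot 10^{5}$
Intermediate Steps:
$k{\left(z \right)} = 7$ ($k{\left(z \right)} = -2 + \left(-3\right)^{2} = -2 + 9 = 7$)
$S{\left(H,b \right)} = - \frac{6}{H} + \frac{14 - H}{b}$
$\left(2881383 - 2484962\right) + \left(436 + S{\left(11,k{\left(-3 \right)} \right)} \left(-168\right)\right) = \left(2881383 - 2484962\right) + \left(436 + \left(- \frac{6}{11} + \frac{14}{7} - \frac{11}{7}\right) \left(-168\right)\right) = 396421 + \left(436 + \left(\left(-6\right) \frac{1}{11} + 14 \cdot \frac{1}{7} - 11 \cdot \frac{1}{7}\right) \left(-168\right)\right) = 396421 + \left(436 + \left(- \frac{6}{11} + 2 - \frac{11}{7}\right) \left(-168\right)\right) = 396421 + \left(436 - - \frac{216}{11}\right) = 396421 + \left(436 + \frac{216}{11}\right) = 396421 + \frac{5012}{11} = \frac{4365643}{11}$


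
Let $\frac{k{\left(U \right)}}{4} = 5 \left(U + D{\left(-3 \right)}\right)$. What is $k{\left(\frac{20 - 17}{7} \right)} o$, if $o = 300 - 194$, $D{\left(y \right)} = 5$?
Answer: $\frac{80560}{7} \approx 11509.0$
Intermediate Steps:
$o = 106$
$k{\left(U \right)} = 100 + 20 U$ ($k{\left(U \right)} = 4 \cdot 5 \left(U + 5\right) = 4 \cdot 5 \left(5 + U\right) = 4 \left(25 + 5 U\right) = 100 + 20 U$)
$k{\left(\frac{20 - 17}{7} \right)} o = \left(100 + 20 \frac{20 - 17}{7}\right) 106 = \left(100 + 20 \left(20 - 17\right) \frac{1}{7}\right) 106 = \left(100 + 20 \cdot 3 \cdot \frac{1}{7}\right) 106 = \left(100 + 20 \cdot \frac{3}{7}\right) 106 = \left(100 + \frac{60}{7}\right) 106 = \frac{760}{7} \cdot 106 = \frac{80560}{7}$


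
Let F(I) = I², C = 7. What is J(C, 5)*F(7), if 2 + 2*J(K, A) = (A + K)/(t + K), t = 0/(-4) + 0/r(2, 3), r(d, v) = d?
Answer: -7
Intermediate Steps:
t = 0 (t = 0/(-4) + 0/2 = 0*(-¼) + 0*(½) = 0 + 0 = 0)
J(K, A) = -1 + (A + K)/(2*K) (J(K, A) = -1 + ((A + K)/(0 + K))/2 = -1 + ((A + K)/K)/2 = -1 + (A + K)/(2*K))
J(C, 5)*F(7) = ((½)*(5 - 1*7)/7)*7² = ((½)*(⅐)*(5 - 7))*49 = ((½)*(⅐)*(-2))*49 = -⅐*49 = -7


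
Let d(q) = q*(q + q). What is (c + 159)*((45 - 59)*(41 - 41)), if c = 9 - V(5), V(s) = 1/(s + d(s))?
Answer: 0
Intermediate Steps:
d(q) = 2*q² (d(q) = q*(2*q) = 2*q²)
V(s) = 1/(s + 2*s²)
c = 494/55 (c = 9 - 1/(5*(1 + 2*5)) = 9 - 1/(5*(1 + 10)) = 9 - 1/(5*11) = 9 - 1*1/55 = 9 - 1/55 = 494/55 ≈ 8.9818)
(c + 159)*((45 - 59)*(41 - 41)) = (494/55 + 159)*((45 - 59)*(41 - 41)) = 9239*(-14*0)/55 = (9239/55)*0 = 0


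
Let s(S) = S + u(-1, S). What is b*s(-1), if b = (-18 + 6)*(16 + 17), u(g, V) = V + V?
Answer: 1188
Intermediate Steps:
u(g, V) = 2*V
s(S) = 3*S (s(S) = S + 2*S = 3*S)
b = -396 (b = -12*33 = -396)
b*s(-1) = -1188*(-1) = -396*(-3) = 1188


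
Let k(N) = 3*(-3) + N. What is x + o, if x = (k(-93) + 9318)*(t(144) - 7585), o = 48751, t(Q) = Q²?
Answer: 121248367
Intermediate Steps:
k(N) = -9 + N
x = 121199616 (x = ((-9 - 93) + 9318)*(144² - 7585) = (-102 + 9318)*(20736 - 7585) = 9216*13151 = 121199616)
x + o = 121199616 + 48751 = 121248367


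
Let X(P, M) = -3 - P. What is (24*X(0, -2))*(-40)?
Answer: 2880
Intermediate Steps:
(24*X(0, -2))*(-40) = (24*(-3 - 1*0))*(-40) = (24*(-3 + 0))*(-40) = (24*(-3))*(-40) = -72*(-40) = 2880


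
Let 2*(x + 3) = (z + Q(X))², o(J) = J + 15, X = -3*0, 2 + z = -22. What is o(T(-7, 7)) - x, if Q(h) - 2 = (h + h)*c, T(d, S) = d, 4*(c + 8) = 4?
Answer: -231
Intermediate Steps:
z = -24 (z = -2 - 22 = -24)
c = -7 (c = -8 + (¼)*4 = -8 + 1 = -7)
X = 0
o(J) = 15 + J
Q(h) = 2 - 14*h (Q(h) = 2 + (h + h)*(-7) = 2 + (2*h)*(-7) = 2 - 14*h)
x = 239 (x = -3 + (-24 + (2 - 14*0))²/2 = -3 + (-24 + (2 + 0))²/2 = -3 + (-24 + 2)²/2 = -3 + (½)*(-22)² = -3 + (½)*484 = -3 + 242 = 239)
o(T(-7, 7)) - x = (15 - 7) - 1*239 = 8 - 239 = -231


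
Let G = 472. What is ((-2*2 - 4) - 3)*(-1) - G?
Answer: -461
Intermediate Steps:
((-2*2 - 4) - 3)*(-1) - G = ((-2*2 - 4) - 3)*(-1) - 1*472 = ((-4 - 4) - 3)*(-1) - 472 = (-8 - 3)*(-1) - 472 = -11*(-1) - 472 = 11 - 472 = -461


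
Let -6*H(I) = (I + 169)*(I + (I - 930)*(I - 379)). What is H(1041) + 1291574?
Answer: -13737231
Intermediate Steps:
H(I) = -(169 + I)*(I + (-930 + I)*(-379 + I))/6 (H(I) = -(I + 169)*(I + (I - 930)*(I - 379))/6 = -(169 + I)*(I + (-930 + I)*(-379 + I))/6)
H(1041) + 1291574 = (-9927905 - 21903*1041 - ⅙*1041³ + (1139/6)*1041²) + 1291574 = (-9927905 - 22801023 - ⅙*1128111921 + (1139/6)*1083681) + 1291574 = (-9927905 - 22801023 - 376037307/2 + 411437553/2) + 1291574 = -15028805 + 1291574 = -13737231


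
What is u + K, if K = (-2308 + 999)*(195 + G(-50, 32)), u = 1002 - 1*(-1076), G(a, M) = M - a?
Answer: -360515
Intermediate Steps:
u = 2078 (u = 1002 + 1076 = 2078)
K = -362593 (K = (-2308 + 999)*(195 + (32 - 1*(-50))) = -1309*(195 + (32 + 50)) = -1309*(195 + 82) = -1309*277 = -362593)
u + K = 2078 - 362593 = -360515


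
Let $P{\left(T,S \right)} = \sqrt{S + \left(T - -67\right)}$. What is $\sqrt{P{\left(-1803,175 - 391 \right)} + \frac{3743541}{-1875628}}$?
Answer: $\frac{\sqrt{-1755372579687 + 3517980394384 i \sqrt{122}}}{937814} \approx 4.5951 + 4.8074 i$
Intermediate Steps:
$P{\left(T,S \right)} = \sqrt{67 + S + T}$ ($P{\left(T,S \right)} = \sqrt{S + \left(T + 67\right)} = \sqrt{S + \left(67 + T\right)} = \sqrt{67 + S + T}$)
$\sqrt{P{\left(-1803,175 - 391 \right)} + \frac{3743541}{-1875628}} = \sqrt{\sqrt{67 + \left(175 - 391\right) - 1803} + \frac{3743541}{-1875628}} = \sqrt{\sqrt{67 + \left(175 - 391\right) - 1803} + 3743541 \left(- \frac{1}{1875628}\right)} = \sqrt{\sqrt{67 - 216 - 1803} - \frac{3743541}{1875628}} = \sqrt{\sqrt{-1952} - \frac{3743541}{1875628}} = \sqrt{4 i \sqrt{122} - \frac{3743541}{1875628}} = \sqrt{- \frac{3743541}{1875628} + 4 i \sqrt{122}}$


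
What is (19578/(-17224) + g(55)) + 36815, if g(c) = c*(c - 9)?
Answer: 338829351/8612 ≈ 39344.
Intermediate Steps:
g(c) = c*(-9 + c)
(19578/(-17224) + g(55)) + 36815 = (19578/(-17224) + 55*(-9 + 55)) + 36815 = (19578*(-1/17224) + 55*46) + 36815 = (-9789/8612 + 2530) + 36815 = 21778571/8612 + 36815 = 338829351/8612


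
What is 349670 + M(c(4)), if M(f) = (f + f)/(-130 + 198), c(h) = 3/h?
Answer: 47555123/136 ≈ 3.4967e+5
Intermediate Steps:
M(f) = f/34 (M(f) = (2*f)/68 = (2*f)*(1/68) = f/34)
349670 + M(c(4)) = 349670 + (3/4)/34 = 349670 + (3*(¼))/34 = 349670 + (1/34)*(¾) = 349670 + 3/136 = 47555123/136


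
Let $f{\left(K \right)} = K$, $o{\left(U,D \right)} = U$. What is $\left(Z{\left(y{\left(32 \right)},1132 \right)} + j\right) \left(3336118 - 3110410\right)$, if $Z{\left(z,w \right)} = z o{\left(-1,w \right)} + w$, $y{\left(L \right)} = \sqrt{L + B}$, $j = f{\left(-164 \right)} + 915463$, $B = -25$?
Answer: $206845808148 - 225708 \sqrt{7} \approx 2.0685 \cdot 10^{11}$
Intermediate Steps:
$j = 915299$ ($j = -164 + 915463 = 915299$)
$y{\left(L \right)} = \sqrt{-25 + L}$ ($y{\left(L \right)} = \sqrt{L - 25} = \sqrt{-25 + L}$)
$Z{\left(z,w \right)} = w - z$ ($Z{\left(z,w \right)} = z \left(-1\right) + w = - z + w = w - z$)
$\left(Z{\left(y{\left(32 \right)},1132 \right)} + j\right) \left(3336118 - 3110410\right) = \left(\left(1132 - \sqrt{-25 + 32}\right) + 915299\right) \left(3336118 - 3110410\right) = \left(\left(1132 - \sqrt{7}\right) + 915299\right) 225708 = \left(916431 - \sqrt{7}\right) 225708 = 206845808148 - 225708 \sqrt{7}$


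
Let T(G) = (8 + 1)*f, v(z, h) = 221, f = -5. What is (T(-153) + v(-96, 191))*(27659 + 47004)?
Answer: 13140688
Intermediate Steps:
T(G) = -45 (T(G) = (8 + 1)*(-5) = 9*(-5) = -45)
(T(-153) + v(-96, 191))*(27659 + 47004) = (-45 + 221)*(27659 + 47004) = 176*74663 = 13140688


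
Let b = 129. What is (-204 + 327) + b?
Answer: 252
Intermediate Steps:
(-204 + 327) + b = (-204 + 327) + 129 = 123 + 129 = 252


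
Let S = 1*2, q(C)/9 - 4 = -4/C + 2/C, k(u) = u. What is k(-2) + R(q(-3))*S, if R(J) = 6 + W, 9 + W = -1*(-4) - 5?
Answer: -10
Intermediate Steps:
W = -10 (W = -9 + (-1*(-4) - 5) = -9 + (4 - 5) = -9 - 1 = -10)
q(C) = 36 - 18/C (q(C) = 36 + 9*(-4/C + 2/C) = 36 + 9*(-2/C) = 36 - 18/C)
S = 2
R(J) = -4 (R(J) = 6 - 10 = -4)
k(-2) + R(q(-3))*S = -2 - 4*2 = -2 - 8 = -10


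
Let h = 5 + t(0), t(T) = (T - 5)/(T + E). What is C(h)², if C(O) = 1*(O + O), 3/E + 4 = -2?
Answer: 900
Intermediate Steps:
E = -½ (E = 3/(-4 - 2) = 3/(-6) = 3*(-⅙) = -½ ≈ -0.50000)
t(T) = (-5 + T)/(-½ + T) (t(T) = (T - 5)/(T - ½) = (-5 + T)/(-½ + T))
h = 15 (h = 5 + 2*(-5 + 0)/(-1 + 2*0) = 5 + 2*(-5)/(-1 + 0) = 5 + 2*(-5)/(-1) = 5 + 2*(-1)*(-5) = 5 + 10 = 15)
C(O) = 2*O (C(O) = 1*(2*O) = 2*O)
C(h)² = (2*15)² = 30² = 900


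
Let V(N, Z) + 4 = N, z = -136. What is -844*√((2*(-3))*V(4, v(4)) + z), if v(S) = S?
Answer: -1688*I*√34 ≈ -9842.6*I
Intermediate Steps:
V(N, Z) = -4 + N
-844*√((2*(-3))*V(4, v(4)) + z) = -844*√((2*(-3))*(-4 + 4) - 136) = -844*√(-6*0 - 136) = -844*√(0 - 136) = -1688*I*√34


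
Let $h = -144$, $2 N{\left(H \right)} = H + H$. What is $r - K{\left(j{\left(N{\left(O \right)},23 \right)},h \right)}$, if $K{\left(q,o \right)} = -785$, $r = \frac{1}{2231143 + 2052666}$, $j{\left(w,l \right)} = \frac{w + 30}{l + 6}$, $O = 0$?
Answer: $\frac{3362790066}{4283809} \approx 785.0$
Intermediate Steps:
$N{\left(H \right)} = H$ ($N{\left(H \right)} = \frac{H + H}{2} = \frac{2 H}{2} = H$)
$j{\left(w,l \right)} = \frac{30 + w}{6 + l}$
$r = \frac{1}{4283809} \approx 2.3344 \cdot 10^{-7}$
$r - K{\left(j{\left(N{\left(O \right)},23 \right)},h \right)} = \frac{1}{4283809} - -785 = \frac{1}{4283809} + 785 = \frac{3362790066}{4283809}$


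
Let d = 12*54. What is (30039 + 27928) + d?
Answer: 58615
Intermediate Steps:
d = 648
(30039 + 27928) + d = (30039 + 27928) + 648 = 57967 + 648 = 58615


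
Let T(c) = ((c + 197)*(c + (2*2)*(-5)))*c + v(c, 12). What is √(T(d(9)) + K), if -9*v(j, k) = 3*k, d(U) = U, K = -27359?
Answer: I*√47757 ≈ 218.53*I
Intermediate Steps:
v(j, k) = -k/3
T(c) = -4 + c*(-20 + c)*(197 + c) (T(c) = ((c + 197)*(c + (2*2)*(-5)))*c - ⅓*12 = ((197 + c)*(c + 4*(-5)))*c - 4 = ((197 + c)*(c - 20))*c - 4 = ((197 + c)*(-20 + c))*c - 4 = ((-20 + c)*(197 + c))*c - 4 = c*(-20 + c)*(197 + c) - 4 = -4 + c*(-20 + c)*(197 + c))
√(T(d(9)) + K) = √((-4 + 9³ - 3940*9 + 177*9²) - 27359) = √((-4 + 729 - 35460 + 177*81) - 27359) = √((-4 + 729 - 35460 + 14337) - 27359) = √(-20398 - 27359) = √(-47757) = I*√47757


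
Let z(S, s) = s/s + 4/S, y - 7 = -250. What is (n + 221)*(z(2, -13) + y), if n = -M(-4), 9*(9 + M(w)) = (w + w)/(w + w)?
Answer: -165520/3 ≈ -55173.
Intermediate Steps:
y = -243 (y = 7 - 250 = -243)
M(w) = -80/9 (M(w) = -9 + ((w + w)/(w + w))/9 = -9 + ((2*w)/((2*w)))/9 = -9 + ((2*w)*(1/(2*w)))/9 = -9 + (1/9)*1 = -9 + 1/9 = -80/9)
z(S, s) = 1 + 4/S
n = 80/9 (n = -1*(-80/9) = 80/9 ≈ 8.8889)
(n + 221)*(z(2, -13) + y) = (80/9 + 221)*((4 + 2)/2 - 243) = 2069*((1/2)*6 - 243)/9 = 2069*(3 - 243)/9 = (2069/9)*(-240) = -165520/3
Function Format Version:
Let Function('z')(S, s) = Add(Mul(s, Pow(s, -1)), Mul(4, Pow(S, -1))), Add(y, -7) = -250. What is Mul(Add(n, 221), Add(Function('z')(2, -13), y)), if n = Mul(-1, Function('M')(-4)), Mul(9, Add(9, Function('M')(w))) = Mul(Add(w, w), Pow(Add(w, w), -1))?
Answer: Rational(-165520, 3) ≈ -55173.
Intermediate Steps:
y = -243 (y = Add(7, -250) = -243)
Function('M')(w) = Rational(-80, 9) (Function('M')(w) = Add(-9, Mul(Rational(1, 9), Mul(Add(w, w), Pow(Add(w, w), -1)))) = Add(-9, Mul(Rational(1, 9), Mul(Mul(2, w), Pow(Mul(2, w), -1)))) = Add(-9, Mul(Rational(1, 9), Mul(Mul(2, w), Mul(Rational(1, 2), Pow(w, -1))))) = Add(-9, Mul(Rational(1, 9), 1)) = Add(-9, Rational(1, 9)) = Rational(-80, 9))
Function('z')(S, s) = Add(1, Mul(4, Pow(S, -1)))
n = Rational(80, 9) (n = Mul(-1, Rational(-80, 9)) = Rational(80, 9) ≈ 8.8889)
Mul(Add(n, 221), Add(Function('z')(2, -13), y)) = Mul(Add(Rational(80, 9), 221), Add(Mul(Pow(2, -1), Add(4, 2)), -243)) = Mul(Rational(2069, 9), Add(Mul(Rational(1, 2), 6), -243)) = Mul(Rational(2069, 9), Add(3, -243)) = Mul(Rational(2069, 9), -240) = Rational(-165520, 3)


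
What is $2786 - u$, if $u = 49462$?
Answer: $-46676$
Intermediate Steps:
$2786 - u = 2786 - 49462 = -46676$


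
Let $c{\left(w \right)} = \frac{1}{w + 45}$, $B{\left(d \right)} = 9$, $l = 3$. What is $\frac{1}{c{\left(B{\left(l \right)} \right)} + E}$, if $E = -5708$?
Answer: $- \frac{54}{308231} \approx -0.00017519$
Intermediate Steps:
$c{\left(w \right)} = \frac{1}{45 + w}$
$\frac{1}{c{\left(B{\left(l \right)} \right)} + E} = \frac{1}{\frac{1}{45 + 9} - 5708} = \frac{1}{\frac{1}{54} - 5708} = \frac{1}{- \frac{308231}{54}} = - \frac{54}{308231}$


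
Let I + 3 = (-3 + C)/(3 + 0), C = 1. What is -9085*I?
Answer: 99935/3 ≈ 33312.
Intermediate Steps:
I = -11/3 (I = -3 + (-3 + 1)/(3 + 0) = -3 - 2/3 = -3 - 2*⅓ = -3 - ⅔ = -11/3 ≈ -3.6667)
-9085*I = -9085*(-11/3) = 99935/3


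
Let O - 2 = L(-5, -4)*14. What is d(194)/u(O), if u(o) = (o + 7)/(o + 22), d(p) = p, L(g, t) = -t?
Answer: 3104/13 ≈ 238.77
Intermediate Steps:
O = 58 (O = 2 - 1*(-4)*14 = 2 + 4*14 = 2 + 56 = 58)
u(o) = (7 + o)/(22 + o)
d(194)/u(O) = 194/(((7 + 58)/(22 + 58))) = 194/((65/80)) = 194/(((1/80)*65)) = 194/(13/16) = 194*(16/13) = 3104/13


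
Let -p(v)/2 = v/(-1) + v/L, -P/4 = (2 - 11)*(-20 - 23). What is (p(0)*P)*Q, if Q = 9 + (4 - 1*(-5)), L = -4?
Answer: 0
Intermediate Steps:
P = -1548 (P = -4*(2 - 11)*(-20 - 23) = -(-36)*(-43) = -4*387 = -1548)
p(v) = 5*v/2 (p(v) = -2*(v/(-1) + v/(-4)) = -2*(v*(-1) + v*(-¼)) = -2*(-v - v/4) = -(-5)*v/2 = 5*v/2)
Q = 18 (Q = 9 + (4 + 5) = 9 + 9 = 18)
(p(0)*P)*Q = (((5/2)*0)*(-1548))*18 = (0*(-1548))*18 = 0*18 = 0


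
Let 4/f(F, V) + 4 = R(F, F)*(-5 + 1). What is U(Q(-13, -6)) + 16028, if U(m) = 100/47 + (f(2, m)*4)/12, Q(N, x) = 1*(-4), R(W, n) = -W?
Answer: 2260295/141 ≈ 16030.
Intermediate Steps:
Q(N, x) = -4
f(F, V) = 4/(-4 + 4*F) (f(F, V) = 4/(-4 + (-F)*(-5 + 1)) = 4/(-4 - F*(-4)) = 4/(-4 + 4*F))
U(m) = 347/141 (U(m) = 100/47 + (4/(-1 + 2))/12 = 100*(1/47) + (4/1)*(1/12) = 100/47 + (1*4)*(1/12) = 100/47 + 4*(1/12) = 100/47 + ⅓ = 347/141)
U(Q(-13, -6)) + 16028 = 347/141 + 16028 = 2260295/141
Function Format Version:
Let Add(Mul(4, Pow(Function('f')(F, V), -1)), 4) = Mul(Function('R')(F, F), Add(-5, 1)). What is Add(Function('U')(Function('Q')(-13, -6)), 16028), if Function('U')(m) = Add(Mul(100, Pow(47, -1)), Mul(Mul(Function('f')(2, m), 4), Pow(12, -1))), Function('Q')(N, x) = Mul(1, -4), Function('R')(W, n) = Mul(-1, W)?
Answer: Rational(2260295, 141) ≈ 16030.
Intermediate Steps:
Function('Q')(N, x) = -4
Function('f')(F, V) = Mul(4, Pow(Add(-4, Mul(4, F)), -1)) (Function('f')(F, V) = Mul(4, Pow(Add(-4, Mul(Mul(-1, F), Add(-5, 1))), -1)) = Mul(4, Pow(Add(-4, Mul(Mul(-1, F), -4)), -1)) = Mul(4, Pow(Add(-4, Mul(4, F)), -1)))
Function('U')(m) = Rational(347, 141) (Function('U')(m) = Add(Mul(100, Pow(47, -1)), Mul(Mul(Pow(Add(-1, 2), -1), 4), Pow(12, -1))) = Add(Mul(100, Rational(1, 47)), Mul(Mul(Pow(1, -1), 4), Rational(1, 12))) = Add(Rational(100, 47), Mul(Mul(1, 4), Rational(1, 12))) = Add(Rational(100, 47), Mul(4, Rational(1, 12))) = Add(Rational(100, 47), Rational(1, 3)) = Rational(347, 141))
Add(Function('U')(Function('Q')(-13, -6)), 16028) = Add(Rational(347, 141), 16028) = Rational(2260295, 141)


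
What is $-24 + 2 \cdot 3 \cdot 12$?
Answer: $48$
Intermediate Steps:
$-24 + 2 \cdot 3 \cdot 12 = -24 + 6 \cdot 12 = -24 + 72 = 48$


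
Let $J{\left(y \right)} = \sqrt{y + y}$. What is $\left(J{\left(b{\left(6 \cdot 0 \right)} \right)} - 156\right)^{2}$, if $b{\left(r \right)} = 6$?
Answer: $24348 - 624 \sqrt{3} \approx 23267.0$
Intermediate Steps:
$J{\left(y \right)} = \sqrt{2} \sqrt{y}$ ($J{\left(y \right)} = \sqrt{2 y} = \sqrt{2} \sqrt{y}$)
$\left(J{\left(b{\left(6 \cdot 0 \right)} \right)} - 156\right)^{2} = \left(\sqrt{2} \sqrt{6} - 156\right)^{2} = \left(2 \sqrt{3} - 156\right)^{2} = \left(-156 + 2 \sqrt{3}\right)^{2}$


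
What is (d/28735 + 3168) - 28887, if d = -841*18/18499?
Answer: -13671417082173/531568765 ≈ -25719.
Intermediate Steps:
d = -15138/18499 (d = -15138*1/18499 = -15138/18499 ≈ -0.81831)
(d/28735 + 3168) - 28887 = (-15138/18499/28735 + 3168) - 28887 = (-15138/18499*1/28735 + 3168) - 28887 = (-15138/531568765 + 3168) - 28887 = 1684009832382/531568765 - 28887 = -13671417082173/531568765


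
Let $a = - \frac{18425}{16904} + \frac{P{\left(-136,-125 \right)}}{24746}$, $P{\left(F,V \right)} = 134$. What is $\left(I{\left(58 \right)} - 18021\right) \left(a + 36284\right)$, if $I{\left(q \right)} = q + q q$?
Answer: $- \frac{110787249959558029}{209153192} \approx -5.2969 \cdot 10^{8}$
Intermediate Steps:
$I{\left(q \right)} = q + q^{2}$
$a = - \frac{226839957}{209153192}$ ($a = - \frac{18425}{16904} + \frac{134}{24746} = \left(-18425\right) \frac{1}{16904} + 134 \cdot \frac{1}{24746} = - \frac{18425}{16904} + \frac{67}{12373} = - \frac{226839957}{209153192} \approx -1.0846$)
$\left(I{\left(58 \right)} - 18021\right) \left(a + 36284\right) = \left(58 \left(1 + 58\right) - 18021\right) \left(- \frac{226839957}{209153192} + 36284\right) = \left(58 \cdot 59 - 18021\right) \frac{7588687578571}{209153192} = \left(3422 - 18021\right) \frac{7588687578571}{209153192} = \left(-14599\right) \frac{7588687578571}{209153192} = - \frac{110787249959558029}{209153192}$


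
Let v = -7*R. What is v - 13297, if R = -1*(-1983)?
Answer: -27178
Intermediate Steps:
R = 1983
v = -13881 (v = -7*1983 = -13881)
v - 13297 = -13881 - 13297 = -27178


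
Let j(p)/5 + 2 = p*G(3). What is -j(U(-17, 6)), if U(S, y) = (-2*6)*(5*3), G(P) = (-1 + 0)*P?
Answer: -2690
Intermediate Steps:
G(P) = -P
U(S, y) = -180 (U(S, y) = -12*15 = -180)
j(p) = -10 - 15*p (j(p) = -10 + 5*(p*(-1*3)) = -10 + 5*(p*(-3)) = -10 + 5*(-3*p) = -10 - 15*p)
-j(U(-17, 6)) = -(-10 - 15*(-180)) = -(-10 + 2700) = -1*2690 = -2690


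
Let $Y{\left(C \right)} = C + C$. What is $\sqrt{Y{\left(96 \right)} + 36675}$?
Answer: $\sqrt{36867} \approx 192.01$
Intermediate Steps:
$Y{\left(C \right)} = 2 C$
$\sqrt{Y{\left(96 \right)} + 36675} = \sqrt{2 \cdot 96 + 36675} = \sqrt{192 + 36675} = \sqrt{36867}$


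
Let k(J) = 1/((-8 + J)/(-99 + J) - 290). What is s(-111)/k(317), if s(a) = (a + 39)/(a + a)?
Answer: -377466/4033 ≈ -93.594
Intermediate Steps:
s(a) = (39 + a)/(2*a) (s(a) = (39 + a)/((2*a)) = (39 + a)*(1/(2*a)) = (39 + a)/(2*a))
k(J) = 1/(-290 + (-8 + J)/(-99 + J)) (k(J) = 1/((-8 + J)/(-99 + J) - 290) = 1/(-290 + (-8 + J)/(-99 + J)))
s(-111)/k(317) = ((1/2)*(39 - 111)/(-111))/(((99 - 1*317)/(-28702 + 289*317))) = ((1/2)*(-1/111)*(-72))/(((99 - 317)/(-28702 + 91613))) = 12/(37*((-218/62911))) = 12/(37*(((1/62911)*(-218)))) = 12/(37*(-218/62911)) = (12/37)*(-62911/218) = -377466/4033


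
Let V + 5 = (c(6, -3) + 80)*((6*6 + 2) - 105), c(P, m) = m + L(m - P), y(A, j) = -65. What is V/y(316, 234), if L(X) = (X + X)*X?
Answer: 16018/65 ≈ 246.43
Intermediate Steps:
L(X) = 2*X**2 (L(X) = (2*X)*X = 2*X**2)
c(P, m) = m + 2*(m - P)**2
V = -16018 (V = -5 + ((-3 + 2*(6 - 1*(-3))**2) + 80)*((6*6 + 2) - 105) = -5 + ((-3 + 2*(6 + 3)**2) + 80)*((36 + 2) - 105) = -5 + ((-3 + 2*9**2) + 80)*(38 - 105) = -5 + ((-3 + 2*81) + 80)*(-67) = -5 + ((-3 + 162) + 80)*(-67) = -5 + (159 + 80)*(-67) = -5 + 239*(-67) = -5 - 16013 = -16018)
V/y(316, 234) = -16018/(-65) = -16018*(-1/65) = 16018/65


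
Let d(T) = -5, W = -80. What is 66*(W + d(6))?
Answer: -5610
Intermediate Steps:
66*(W + d(6)) = 66*(-80 - 5) = 66*(-85) = -5610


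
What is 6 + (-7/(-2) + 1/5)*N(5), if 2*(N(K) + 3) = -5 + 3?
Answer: -44/5 ≈ -8.8000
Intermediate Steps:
N(K) = -4 (N(K) = -3 + (-5 + 3)/2 = -3 + (½)*(-2) = -3 - 1 = -4)
6 + (-7/(-2) + 1/5)*N(5) = 6 + (-7/(-2) + 1/5)*(-4) = 6 + (-7*(-½) + 1*(⅕))*(-4) = 6 + (7/2 + ⅕)*(-4) = 6 + (37/10)*(-4) = 6 - 74/5 = -44/5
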